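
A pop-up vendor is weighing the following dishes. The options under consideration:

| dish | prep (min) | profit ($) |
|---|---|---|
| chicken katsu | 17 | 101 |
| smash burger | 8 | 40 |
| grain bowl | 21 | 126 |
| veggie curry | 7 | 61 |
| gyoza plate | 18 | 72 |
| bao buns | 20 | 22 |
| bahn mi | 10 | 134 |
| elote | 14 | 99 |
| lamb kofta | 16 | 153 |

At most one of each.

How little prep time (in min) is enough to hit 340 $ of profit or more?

Look for the lowest-prep combination reaching 340.
Taking veggie curry + bahn mi + lamb kofta gives 348 (≥ 340) for 33 min.
No combination under 33 min hits 340.

33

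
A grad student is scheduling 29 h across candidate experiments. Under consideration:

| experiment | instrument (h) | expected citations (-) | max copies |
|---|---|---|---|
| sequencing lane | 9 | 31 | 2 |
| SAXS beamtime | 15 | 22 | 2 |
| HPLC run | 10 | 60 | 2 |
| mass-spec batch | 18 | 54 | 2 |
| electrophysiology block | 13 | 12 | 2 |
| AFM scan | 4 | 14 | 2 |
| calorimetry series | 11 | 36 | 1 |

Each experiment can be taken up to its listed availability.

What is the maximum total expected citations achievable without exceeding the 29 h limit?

Density check — HPLC run 6.00, AFM scan 3.50, sequencing lane 3.44, calorimetry series 3.27 are the best per h.
Taking the top-ratio experiments first gives 2×HPLC run + 2×AFM scan for 148 (28 h).
Dropping 2×AFM scan frees 8 h; slotting in sequencing lane (9 h) lifts the total to 151 at 29 h.

151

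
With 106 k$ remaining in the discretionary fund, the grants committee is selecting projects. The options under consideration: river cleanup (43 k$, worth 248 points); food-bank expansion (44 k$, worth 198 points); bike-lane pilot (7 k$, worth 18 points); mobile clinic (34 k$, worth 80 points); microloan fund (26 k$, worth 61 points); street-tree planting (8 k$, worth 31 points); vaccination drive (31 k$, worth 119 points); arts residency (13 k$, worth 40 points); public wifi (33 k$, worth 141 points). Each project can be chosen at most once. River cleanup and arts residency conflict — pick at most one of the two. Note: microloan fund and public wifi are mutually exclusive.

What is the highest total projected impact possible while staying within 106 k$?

Ranking by ratio (projected impact/k$): river cleanup 5.77, food-bank expansion 4.50, public wifi 4.27, street-tree planting 3.88.
River cleanup + food-bank expansion + bike-lane pilot + street-tree planting uses 102 of the 106 k$ and totals 495.

495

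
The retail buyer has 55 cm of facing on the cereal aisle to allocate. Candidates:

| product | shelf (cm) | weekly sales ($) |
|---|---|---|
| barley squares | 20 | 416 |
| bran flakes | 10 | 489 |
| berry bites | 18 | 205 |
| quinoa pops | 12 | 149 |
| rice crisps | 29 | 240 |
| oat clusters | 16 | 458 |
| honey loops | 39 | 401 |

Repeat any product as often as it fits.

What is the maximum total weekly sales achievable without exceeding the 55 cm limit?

2445

Best packing: 5×bran flakes — 50 cm, 2445 total.
Every other selection either busts 55 cm or fails to beat 2445.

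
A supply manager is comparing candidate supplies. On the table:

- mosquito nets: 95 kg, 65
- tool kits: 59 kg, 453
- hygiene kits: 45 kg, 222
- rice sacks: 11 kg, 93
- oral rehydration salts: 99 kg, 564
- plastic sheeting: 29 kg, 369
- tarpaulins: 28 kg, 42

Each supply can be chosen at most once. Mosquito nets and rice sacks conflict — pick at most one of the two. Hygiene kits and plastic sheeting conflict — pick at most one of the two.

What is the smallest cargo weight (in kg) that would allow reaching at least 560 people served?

88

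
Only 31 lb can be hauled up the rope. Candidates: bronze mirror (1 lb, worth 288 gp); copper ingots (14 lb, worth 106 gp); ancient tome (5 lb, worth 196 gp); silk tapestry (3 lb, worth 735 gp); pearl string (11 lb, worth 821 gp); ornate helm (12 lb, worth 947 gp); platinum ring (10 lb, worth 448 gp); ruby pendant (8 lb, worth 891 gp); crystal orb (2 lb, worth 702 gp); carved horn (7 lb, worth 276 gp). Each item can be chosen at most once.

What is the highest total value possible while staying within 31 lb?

3759

Density check — crystal orb 351.00, bronze mirror 288.00, silk tapestry 245.00, ruby pendant 111.38 are the best per lb.
Bronze mirror + ancient tome + silk tapestry + ornate helm + ruby pendant + crystal orb uses 31 of the 31 lb and totals 3759.
Nothing else within 31 lb beats 3759.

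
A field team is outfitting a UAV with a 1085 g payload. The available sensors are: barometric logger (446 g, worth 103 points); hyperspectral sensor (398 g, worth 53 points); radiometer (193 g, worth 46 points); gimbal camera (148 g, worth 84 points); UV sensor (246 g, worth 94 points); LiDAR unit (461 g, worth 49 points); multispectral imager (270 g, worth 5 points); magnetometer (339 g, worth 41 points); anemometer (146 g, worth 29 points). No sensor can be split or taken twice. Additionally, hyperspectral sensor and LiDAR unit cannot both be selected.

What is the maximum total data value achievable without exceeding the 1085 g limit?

327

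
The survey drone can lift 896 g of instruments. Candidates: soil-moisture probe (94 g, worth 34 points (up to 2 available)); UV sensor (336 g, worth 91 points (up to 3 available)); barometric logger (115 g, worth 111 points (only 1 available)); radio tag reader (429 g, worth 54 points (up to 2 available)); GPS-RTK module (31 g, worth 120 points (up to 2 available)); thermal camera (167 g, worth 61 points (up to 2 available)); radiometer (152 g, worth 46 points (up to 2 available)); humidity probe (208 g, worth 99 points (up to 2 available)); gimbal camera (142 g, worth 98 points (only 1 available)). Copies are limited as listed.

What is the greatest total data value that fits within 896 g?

The ratio heuristic lands on soil-moisture probe + barometric logger + 2×GPS-RTK module + 2×humidity probe + gimbal camera (681) but leaves 67 g idle.
The 94 g tied up in soil-moisture probe is better spent on radiometer — total rises to 693 (887 g).
No other feasible combination exceeds 693.

693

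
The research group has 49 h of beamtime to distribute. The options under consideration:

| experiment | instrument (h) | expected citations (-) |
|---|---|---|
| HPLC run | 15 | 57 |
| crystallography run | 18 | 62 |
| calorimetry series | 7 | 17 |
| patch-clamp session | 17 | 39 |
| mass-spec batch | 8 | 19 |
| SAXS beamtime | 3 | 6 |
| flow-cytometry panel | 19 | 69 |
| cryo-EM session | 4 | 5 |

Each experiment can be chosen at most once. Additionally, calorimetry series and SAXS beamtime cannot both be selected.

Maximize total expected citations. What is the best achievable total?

162

Best packing: HPLC run + calorimetry series + mass-spec batch + flow-cytometry panel — 49 h, 162 total.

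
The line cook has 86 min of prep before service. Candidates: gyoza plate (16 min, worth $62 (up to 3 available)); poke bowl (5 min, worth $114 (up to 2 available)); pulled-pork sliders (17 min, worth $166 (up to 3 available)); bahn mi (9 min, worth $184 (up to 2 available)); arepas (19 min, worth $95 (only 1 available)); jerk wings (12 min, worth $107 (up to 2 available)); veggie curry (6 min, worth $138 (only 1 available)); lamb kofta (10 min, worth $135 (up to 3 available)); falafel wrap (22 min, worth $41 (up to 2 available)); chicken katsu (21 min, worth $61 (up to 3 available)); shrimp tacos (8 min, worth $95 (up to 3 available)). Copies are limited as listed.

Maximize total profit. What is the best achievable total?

The ratio heuristic lands on 2×poke bowl + 2×bahn mi + veggie curry + 3×lamb kofta + 2×shrimp tacos (1329) but leaves 6 min idle.
Replace shrimp tacos with jerk wings: the trade gains 12 net, giving 1341 at 84 min.
That's the maximum — no swap from here does better than 1341.

1341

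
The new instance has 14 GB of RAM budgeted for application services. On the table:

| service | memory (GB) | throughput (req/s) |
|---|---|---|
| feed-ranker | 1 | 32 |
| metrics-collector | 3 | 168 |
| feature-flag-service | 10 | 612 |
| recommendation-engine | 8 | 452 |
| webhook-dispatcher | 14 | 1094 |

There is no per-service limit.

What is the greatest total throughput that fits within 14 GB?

Ranking by ratio (throughput/GB): webhook-dispatcher 78.14, feature-flag-service 61.20, recommendation-engine 56.50.
The ratio ordering already packs tightly: webhook-dispatcher, 14 GB, 1094.
No other feasible combination exceeds 1094.

1094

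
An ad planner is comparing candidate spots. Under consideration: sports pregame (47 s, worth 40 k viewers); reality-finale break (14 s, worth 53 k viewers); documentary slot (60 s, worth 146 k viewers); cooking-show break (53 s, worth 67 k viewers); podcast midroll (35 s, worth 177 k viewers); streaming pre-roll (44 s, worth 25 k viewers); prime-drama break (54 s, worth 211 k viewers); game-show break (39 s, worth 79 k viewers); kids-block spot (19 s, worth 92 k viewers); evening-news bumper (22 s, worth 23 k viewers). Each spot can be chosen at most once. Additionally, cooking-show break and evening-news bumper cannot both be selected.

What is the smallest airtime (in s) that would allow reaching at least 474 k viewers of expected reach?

108

Minimise s subject to total expected reach ≥ 474.
podcast midroll + prime-drama break + kids-block spot reaches 480 using 108 s.
No combination under 108 s hits 474.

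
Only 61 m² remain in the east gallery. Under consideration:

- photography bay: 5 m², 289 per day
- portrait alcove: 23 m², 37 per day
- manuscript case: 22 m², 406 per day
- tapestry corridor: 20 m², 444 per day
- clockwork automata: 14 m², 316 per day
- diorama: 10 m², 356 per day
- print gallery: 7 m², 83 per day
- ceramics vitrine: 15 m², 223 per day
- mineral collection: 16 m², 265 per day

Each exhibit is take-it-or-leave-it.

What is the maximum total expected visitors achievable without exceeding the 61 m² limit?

1495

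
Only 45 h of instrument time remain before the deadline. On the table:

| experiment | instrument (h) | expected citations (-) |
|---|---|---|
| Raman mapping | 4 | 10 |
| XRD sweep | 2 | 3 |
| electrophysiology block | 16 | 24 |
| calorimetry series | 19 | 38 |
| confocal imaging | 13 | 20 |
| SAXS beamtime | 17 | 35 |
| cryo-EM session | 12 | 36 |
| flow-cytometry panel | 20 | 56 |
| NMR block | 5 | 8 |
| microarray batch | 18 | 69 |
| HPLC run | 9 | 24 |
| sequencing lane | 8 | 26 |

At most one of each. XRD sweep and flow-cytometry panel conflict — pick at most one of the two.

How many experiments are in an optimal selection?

5

The maximum expected citations within 45 h is 144.
One optimal bundle: Raman mapping + XRD sweep + cryo-EM session + microarray batch + sequencing lane (44 h).
All optima have 5 experiments.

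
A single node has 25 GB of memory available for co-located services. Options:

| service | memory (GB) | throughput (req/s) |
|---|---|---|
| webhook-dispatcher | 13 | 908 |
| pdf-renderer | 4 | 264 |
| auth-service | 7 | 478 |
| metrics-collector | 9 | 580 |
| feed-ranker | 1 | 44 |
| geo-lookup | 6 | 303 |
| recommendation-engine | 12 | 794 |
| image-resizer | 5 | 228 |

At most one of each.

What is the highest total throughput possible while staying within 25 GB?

A density-first pass picks webhook-dispatcher + pdf-renderer + auth-service + feed-ranker — 1694 at 25 GB.
Replace pdf-renderer and auth-service and feed-ranker with recommendation-engine: the trade gains 8 net, giving 1702 at 25 GB.
Next best is webhook-dispatcher + pdf-renderer + auth-service + feed-ranker at 1694 (25 GB) — short by 8.

1702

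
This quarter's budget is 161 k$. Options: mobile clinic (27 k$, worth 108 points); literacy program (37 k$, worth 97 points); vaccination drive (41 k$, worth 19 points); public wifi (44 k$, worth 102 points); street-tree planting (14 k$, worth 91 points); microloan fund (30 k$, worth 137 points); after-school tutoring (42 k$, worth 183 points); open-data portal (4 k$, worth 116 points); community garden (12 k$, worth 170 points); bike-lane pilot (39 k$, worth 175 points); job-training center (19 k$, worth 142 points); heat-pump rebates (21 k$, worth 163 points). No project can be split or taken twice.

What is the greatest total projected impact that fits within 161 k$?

1040

Density check — open-data portal 29.00, community garden 14.17, heat-pump rebates 7.76 are the best per k$.
A density-first pass picks street-tree planting + microloan fund + open-data portal + community garden + bike-lane pilot + job-training center + heat-pump rebates — 994 at 139 k$.
Dropping microloan fund frees 30 k$; slotting in after-school tutoring (42 k$) lifts the total to 1040 at 151 k$.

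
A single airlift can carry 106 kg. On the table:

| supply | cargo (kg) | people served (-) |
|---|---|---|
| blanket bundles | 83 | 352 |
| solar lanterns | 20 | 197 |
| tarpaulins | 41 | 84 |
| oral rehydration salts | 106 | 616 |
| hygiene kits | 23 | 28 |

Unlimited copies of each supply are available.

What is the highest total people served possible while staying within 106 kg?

5×solar lanterns uses 100 of the 106 kg and totals 985.
Nothing else within 106 kg beats 985.

985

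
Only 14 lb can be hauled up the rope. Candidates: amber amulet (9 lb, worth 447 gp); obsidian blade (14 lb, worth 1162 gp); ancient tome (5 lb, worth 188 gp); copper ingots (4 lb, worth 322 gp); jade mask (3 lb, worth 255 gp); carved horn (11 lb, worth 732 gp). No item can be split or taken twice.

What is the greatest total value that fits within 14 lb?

Ranking by ratio (value/lb): jade mask 85.00, obsidian blade 83.00, copper ingots 80.50.
Filling by ratio: ancient tome + copper ingots + jade mask for 765, with 2 lb left unused.
Replace ancient tome and copper ingots and jade mask with obsidian blade: the trade gains 397 net, giving 1162 at 14 lb.
Next best is jade mask + carved horn at 987 (14 lb) — short by 175.

1162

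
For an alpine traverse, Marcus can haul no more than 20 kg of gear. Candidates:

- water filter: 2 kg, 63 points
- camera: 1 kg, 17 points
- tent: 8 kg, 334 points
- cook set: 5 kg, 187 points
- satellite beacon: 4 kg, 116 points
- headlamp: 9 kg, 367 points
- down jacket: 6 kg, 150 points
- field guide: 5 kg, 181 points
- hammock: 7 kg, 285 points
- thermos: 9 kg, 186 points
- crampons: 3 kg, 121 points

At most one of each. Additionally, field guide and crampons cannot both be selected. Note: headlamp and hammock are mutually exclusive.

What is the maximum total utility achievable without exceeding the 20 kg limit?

Density check — tent 41.75, headlamp 40.78, hammock 40.71, crampons 40.33 are the best per kg.
Tent + headlamp + crampons uses 20 of the 20 kg and totals 822.

822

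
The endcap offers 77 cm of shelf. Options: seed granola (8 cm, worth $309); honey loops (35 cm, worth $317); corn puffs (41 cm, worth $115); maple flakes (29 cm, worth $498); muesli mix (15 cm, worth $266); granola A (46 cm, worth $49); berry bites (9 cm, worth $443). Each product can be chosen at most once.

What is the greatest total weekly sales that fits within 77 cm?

1516

Taking seed granola + maple flakes + muesli mix + berry bites: 61 cm used, 1516 in weekly sales.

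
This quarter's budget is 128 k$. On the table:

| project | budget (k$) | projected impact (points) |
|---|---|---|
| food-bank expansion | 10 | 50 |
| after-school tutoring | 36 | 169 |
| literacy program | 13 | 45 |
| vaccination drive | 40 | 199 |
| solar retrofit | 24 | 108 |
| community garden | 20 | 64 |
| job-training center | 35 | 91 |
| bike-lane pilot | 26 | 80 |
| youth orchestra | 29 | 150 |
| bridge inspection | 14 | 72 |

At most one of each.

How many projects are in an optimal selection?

5

The maximum projected impact within 128 k$ is 613.
food-bank expansion + after-school tutoring + literacy program + vaccination drive + youth orchestra hits 613 at 128 k$.
Every optimal selection uses 5 projects.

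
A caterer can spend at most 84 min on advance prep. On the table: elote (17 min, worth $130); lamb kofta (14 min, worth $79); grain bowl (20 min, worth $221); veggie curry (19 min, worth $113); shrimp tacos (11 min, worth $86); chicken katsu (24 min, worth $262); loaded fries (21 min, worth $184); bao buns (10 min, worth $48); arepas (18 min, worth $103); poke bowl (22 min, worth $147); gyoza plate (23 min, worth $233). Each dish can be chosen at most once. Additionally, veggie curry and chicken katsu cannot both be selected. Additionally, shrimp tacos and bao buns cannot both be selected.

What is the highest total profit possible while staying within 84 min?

A density-first pass picks grain bowl + shrimp tacos + chicken katsu + gyoza plate — 802 at 78 min.
Replace shrimp tacos with elote: the trade gains 44 net, giving 846 at 84 min.
No other feasible combination exceeds 846.

846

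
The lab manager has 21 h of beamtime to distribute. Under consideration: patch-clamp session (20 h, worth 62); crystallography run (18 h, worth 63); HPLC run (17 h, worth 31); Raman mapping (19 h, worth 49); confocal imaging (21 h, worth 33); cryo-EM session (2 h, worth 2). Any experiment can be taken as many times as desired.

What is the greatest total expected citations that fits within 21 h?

65

By expected citations per h: crystallography run 3.50, patch-clamp session 3.10, Raman mapping 2.58 lead.
Best packing: crystallography run + cryo-EM session — 20 h, 65 total.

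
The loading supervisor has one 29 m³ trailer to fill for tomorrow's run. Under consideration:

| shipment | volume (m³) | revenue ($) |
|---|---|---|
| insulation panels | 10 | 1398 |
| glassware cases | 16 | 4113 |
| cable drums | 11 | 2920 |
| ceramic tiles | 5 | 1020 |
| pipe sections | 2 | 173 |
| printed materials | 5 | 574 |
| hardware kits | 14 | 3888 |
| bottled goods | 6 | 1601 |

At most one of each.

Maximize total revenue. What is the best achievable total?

Ranking by ratio (revenue/m³): hardware kits 277.71, bottled goods 266.83, cable drums 265.45.
Taking the top-ratio shipments first gives ceramic tiles + pipe sections + hardware kits + bottled goods for 6682 (27 m³).
A better packing is glassware cases + cable drums + pipe sections: 29 m³, total 7206.

7206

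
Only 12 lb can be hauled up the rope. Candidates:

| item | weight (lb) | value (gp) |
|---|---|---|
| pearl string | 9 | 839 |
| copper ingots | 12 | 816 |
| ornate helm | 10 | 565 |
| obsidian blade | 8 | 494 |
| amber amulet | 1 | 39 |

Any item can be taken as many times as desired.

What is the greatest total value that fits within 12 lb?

956

Ranking by ratio (value/lb): pearl string 93.22, copper ingots 68.00, obsidian blade 61.75, ornate helm 56.50.
Best packing: pearl string + 3×amber amulet — 12 lb, 956 total.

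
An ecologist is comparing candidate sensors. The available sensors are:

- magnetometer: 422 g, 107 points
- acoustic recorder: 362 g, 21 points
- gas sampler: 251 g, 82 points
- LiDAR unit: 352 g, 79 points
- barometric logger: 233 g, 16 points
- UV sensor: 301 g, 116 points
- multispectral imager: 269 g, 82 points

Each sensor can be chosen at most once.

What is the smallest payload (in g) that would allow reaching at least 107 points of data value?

301

Minimise g subject to total data value ≥ 107.
UV sensor reaches 116 using 301 g.
No combination under 301 g hits 107.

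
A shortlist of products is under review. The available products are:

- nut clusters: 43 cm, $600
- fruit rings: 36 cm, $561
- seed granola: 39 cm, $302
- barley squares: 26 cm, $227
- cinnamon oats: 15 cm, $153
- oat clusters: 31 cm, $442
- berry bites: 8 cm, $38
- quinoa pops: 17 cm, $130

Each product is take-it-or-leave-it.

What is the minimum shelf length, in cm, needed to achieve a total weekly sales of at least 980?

67

Look for the lowest-shelf combination reaching 980.
Taking fruit rings + oat clusters gives 1003 (≥ 980) for 67 cm.
Any bundle with less than 67 cm falls short of 980.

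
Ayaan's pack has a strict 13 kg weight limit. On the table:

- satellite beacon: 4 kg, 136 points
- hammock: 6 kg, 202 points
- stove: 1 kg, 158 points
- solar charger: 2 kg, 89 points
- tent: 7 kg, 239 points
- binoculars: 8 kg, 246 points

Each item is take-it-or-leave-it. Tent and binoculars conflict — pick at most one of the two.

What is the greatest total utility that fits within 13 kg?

585

A density-first pass picks stove + solar charger + tent — 486 at 10 kg.
Replace tent with satellite beacon + hammock: the trade gains 99 net, giving 585 at 13 kg.
The closest alternative, satellite beacon + stove + binoculars, reaches only 540.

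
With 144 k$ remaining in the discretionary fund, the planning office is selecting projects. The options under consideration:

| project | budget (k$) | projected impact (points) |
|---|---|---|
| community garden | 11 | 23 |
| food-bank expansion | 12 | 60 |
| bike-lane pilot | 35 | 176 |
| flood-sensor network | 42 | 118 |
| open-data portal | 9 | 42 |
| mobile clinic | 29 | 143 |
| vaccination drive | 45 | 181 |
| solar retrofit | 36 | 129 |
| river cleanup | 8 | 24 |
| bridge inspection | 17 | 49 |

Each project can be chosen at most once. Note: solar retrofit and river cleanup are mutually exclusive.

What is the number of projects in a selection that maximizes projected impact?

Best achievable projected impact is 626.
For example food-bank expansion + bike-lane pilot + open-data portal + mobile clinic + vaccination drive + river cleanup achieves it, using 138 k$.
Every optimal selection uses 6 projects.

6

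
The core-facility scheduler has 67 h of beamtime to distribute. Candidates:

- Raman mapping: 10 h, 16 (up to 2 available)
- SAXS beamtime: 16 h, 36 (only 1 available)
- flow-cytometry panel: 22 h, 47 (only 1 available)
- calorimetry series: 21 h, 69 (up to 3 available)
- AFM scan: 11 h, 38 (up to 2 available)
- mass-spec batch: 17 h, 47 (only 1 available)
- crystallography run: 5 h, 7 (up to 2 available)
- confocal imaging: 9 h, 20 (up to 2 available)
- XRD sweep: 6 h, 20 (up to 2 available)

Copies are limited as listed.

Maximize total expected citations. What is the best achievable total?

216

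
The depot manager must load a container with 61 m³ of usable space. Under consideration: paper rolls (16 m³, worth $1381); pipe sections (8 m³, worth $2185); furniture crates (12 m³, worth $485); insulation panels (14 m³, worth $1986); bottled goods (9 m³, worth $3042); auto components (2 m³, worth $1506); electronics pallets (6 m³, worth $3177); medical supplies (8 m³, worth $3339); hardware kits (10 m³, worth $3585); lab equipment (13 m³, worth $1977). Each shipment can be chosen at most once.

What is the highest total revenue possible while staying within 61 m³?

18820

A density-first pass picks pipe sections + bottled goods + auto components + electronics pallets + medical supplies + hardware kits + lab equipment — 18811 at 56 m³.
The 13 m³ tied up in lab equipment is better spent on insulation panels — total rises to 18820 (57 m³).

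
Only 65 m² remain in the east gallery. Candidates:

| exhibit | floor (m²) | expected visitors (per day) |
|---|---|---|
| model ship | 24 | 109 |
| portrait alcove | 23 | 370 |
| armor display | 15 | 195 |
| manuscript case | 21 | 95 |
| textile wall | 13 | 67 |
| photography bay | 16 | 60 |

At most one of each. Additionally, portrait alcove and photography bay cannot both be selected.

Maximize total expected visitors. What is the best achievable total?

Greedy by ratio would take portrait alcove + armor display + textile wall: 51 m² used, total 632.
Dropping textile wall frees 13 m²; slotting in model ship (24 m²) lifts the total to 674 at 62 m².
That's the maximum — no feasible swap from here does better than 674.

674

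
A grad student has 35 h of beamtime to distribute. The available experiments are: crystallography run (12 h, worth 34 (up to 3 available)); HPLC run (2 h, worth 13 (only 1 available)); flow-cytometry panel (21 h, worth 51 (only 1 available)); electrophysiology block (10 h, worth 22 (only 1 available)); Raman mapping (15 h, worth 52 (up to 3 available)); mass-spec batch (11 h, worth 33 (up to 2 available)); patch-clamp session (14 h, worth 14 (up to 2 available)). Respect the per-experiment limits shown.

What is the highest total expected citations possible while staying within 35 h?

117

HPLC run + 2×Raman mapping uses 32 of the 35 h and totals 117.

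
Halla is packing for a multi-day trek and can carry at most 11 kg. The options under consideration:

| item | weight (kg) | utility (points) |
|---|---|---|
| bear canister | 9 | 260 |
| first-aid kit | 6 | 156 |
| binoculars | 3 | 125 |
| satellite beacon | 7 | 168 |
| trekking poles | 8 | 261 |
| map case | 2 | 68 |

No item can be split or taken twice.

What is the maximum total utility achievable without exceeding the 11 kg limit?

A density-first pass picks first-aid kit + binoculars + map case — 349 at 11 kg.
Replace first-aid kit and map case with trekking poles: the trade gains 37 net, giving 386 at 11 kg.
Next best is first-aid kit + binoculars + map case at 349 (11 kg) — short by 37.

386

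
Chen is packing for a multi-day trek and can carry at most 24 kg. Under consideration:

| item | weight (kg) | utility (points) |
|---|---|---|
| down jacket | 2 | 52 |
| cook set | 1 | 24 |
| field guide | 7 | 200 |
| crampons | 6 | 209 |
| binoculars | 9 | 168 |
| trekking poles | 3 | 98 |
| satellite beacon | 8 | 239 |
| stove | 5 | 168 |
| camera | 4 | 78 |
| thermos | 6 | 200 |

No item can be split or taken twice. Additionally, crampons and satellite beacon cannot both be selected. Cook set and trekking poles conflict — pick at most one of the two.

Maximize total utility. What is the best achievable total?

777

Field guide + crampons + stove + thermos uses 24 of the 24 kg and totals 777.
Every other selection either busts 24 kg or breaks a pairing rule or fails to beat 777.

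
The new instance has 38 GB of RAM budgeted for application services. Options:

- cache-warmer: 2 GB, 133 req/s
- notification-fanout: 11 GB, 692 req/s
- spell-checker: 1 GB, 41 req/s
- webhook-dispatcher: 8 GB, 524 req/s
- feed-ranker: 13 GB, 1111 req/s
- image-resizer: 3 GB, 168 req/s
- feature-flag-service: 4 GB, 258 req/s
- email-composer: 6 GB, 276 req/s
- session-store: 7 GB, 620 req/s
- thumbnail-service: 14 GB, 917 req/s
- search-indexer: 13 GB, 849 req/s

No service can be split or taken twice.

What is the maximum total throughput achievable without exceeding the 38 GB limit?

Greedy by ratio would take cache-warmer + spell-checker + webhook-dispatcher + feed-ranker + image-resizer + feature-flag-service + session-store: 38 GB used, total 2855.
A better packing is feed-ranker + feature-flag-service + session-store + thumbnail-service: 38 GB, total 2906.
Runner-up cache-warmer + feed-ranker + image-resizer + session-store + search-indexer tops out at 2881.

2906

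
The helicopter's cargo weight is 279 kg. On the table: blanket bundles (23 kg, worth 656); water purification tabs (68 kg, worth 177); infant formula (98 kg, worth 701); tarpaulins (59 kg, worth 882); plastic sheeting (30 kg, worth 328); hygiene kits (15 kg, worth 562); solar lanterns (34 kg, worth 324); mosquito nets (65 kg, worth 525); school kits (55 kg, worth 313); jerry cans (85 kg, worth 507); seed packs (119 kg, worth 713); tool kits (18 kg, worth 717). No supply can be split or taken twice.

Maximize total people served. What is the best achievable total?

4170

Ranking by ratio (people served/kg): tool kits 39.83, hygiene kits 37.47, blanket bundles 28.52.
Greedy by ratio would take blanket bundles + tarpaulins + plastic sheeting + hygiene kits + solar lanterns + mosquito nets + tool kits: 244 kg used, total 3994.
The 65 kg tied up in mosquito nets is better spent on infant formula — total rises to 4170 (277 kg).
Next best is blanket bundles + infant formula + tarpaulins + hygiene kits + mosquito nets + tool kits at 4043 (278 kg) — short by 127.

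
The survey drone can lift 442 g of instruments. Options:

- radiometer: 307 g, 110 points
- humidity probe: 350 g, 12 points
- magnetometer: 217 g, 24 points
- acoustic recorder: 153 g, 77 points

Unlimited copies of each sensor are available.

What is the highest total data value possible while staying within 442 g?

154

Ranking by ratio (data value/g): acoustic recorder 0.50, radiometer 0.36, magnetometer 0.11, humidity probe 0.03.
The ratio ordering already packs tightly: 2×acoustic recorder, 306 g, 154.
Nothing else within 442 g beats 154.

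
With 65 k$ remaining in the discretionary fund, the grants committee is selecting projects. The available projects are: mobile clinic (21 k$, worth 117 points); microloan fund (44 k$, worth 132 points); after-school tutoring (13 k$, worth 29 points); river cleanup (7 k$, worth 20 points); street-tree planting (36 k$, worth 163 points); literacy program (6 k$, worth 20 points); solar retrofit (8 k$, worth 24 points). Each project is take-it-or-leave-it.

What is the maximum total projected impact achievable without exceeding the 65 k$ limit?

304

The ratio heuristic lands on mobile clinic + street-tree planting + literacy program (300) but leaves 2 k$ idle.
The 6 k$ tied up in literacy program is better spent on solar retrofit — total rises to 304 (65 k$).
Every other selection either busts 65 k$ or fails to beat 304.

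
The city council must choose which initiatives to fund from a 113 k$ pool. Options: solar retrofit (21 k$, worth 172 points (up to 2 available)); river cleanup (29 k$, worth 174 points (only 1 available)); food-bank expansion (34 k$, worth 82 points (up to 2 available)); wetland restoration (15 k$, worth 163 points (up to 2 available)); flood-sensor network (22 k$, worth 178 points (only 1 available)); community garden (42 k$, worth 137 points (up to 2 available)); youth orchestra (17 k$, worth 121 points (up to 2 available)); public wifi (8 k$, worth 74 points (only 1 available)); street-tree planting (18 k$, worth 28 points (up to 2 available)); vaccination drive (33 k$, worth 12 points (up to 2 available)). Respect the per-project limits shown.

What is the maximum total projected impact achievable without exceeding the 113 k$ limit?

969

The ratio heuristic lands on 2×solar retrofit + 2×wetland restoration + flood-sensor network + public wifi (922) but leaves 11 k$ idle.
The 8 k$ tied up in public wifi is better spent on youth orchestra — total rises to 969 (111 k$).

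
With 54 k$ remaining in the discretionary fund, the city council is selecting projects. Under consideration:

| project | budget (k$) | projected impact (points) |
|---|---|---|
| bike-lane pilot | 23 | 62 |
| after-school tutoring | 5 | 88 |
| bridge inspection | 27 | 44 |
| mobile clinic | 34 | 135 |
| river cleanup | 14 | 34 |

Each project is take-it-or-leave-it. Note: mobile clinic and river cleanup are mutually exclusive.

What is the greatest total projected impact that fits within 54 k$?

223

Ranking by ratio (projected impact/k$): after-school tutoring 17.60, mobile clinic 3.97, bike-lane pilot 2.70, river cleanup 2.43.
Best packing: after-school tutoring + mobile clinic — 39 k$, 223 total.
An exhaustive check of the 32 subsets confirms 223.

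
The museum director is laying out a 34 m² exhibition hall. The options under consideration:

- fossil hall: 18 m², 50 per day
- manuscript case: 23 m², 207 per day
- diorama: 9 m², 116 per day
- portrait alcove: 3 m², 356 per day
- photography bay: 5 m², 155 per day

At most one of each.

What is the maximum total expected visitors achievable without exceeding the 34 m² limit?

718

Greedy by ratio would take diorama + portrait alcove + photography bay: 17 m² used, total 627.
The 9 m² tied up in diorama is better spent on manuscript case — total rises to 718 (31 m²).
The closest alternative, diorama + portrait alcove + photography bay, reaches only 627.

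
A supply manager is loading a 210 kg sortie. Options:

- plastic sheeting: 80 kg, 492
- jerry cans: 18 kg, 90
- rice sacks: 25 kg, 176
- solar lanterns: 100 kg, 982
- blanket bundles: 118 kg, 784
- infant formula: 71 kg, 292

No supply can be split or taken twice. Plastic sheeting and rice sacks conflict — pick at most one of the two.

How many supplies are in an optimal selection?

The maximum people served within 210 kg is 1564.
One optimal bundle: plastic sheeting + jerry cans + solar lanterns (198 kg).
Every optimal selection uses 3 supplies.

3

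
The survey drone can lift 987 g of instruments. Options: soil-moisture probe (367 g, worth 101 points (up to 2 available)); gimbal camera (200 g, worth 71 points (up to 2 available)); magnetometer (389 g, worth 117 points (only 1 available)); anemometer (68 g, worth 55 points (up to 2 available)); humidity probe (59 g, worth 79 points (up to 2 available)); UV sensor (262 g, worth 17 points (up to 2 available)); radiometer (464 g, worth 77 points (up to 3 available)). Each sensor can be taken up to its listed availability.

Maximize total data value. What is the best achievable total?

472

Filling by ratio: 2×gimbal camera + 2×anemometer + 2×humidity probe + UV sensor for 427, with 71 g left unused.
The 330 g tied up in anemometer and UV sensor is better spent on magnetometer — total rises to 472 (975 g).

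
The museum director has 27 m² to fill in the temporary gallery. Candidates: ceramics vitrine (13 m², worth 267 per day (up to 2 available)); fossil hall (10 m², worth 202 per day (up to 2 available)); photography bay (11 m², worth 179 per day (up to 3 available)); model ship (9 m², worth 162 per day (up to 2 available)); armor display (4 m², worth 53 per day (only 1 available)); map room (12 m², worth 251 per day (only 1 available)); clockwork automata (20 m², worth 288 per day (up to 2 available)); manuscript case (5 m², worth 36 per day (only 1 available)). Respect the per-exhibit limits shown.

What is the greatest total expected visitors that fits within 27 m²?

534

Filling by ratio: ceramics vitrine + map room for 518, with 2 m² left unused.
The 12 m² tied up in map room is better spent on ceramics vitrine — total rises to 534 (26 m²).
No other feasible combination exceeds 534.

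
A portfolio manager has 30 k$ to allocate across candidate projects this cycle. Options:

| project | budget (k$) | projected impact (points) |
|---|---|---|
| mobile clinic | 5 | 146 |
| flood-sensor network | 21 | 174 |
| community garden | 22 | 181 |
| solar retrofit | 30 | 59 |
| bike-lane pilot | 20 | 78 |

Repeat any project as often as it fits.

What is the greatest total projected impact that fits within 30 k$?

876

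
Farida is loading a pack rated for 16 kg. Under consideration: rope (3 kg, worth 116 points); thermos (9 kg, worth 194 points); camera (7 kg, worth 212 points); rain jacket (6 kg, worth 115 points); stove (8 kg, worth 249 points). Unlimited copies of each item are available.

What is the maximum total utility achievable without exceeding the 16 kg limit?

580

By utility per kg: rope 38.67, stove 31.12, camera 30.29 lead.
5×rope uses 15 of the 16 kg and totals 580.
Every other selection either busts 16 kg or fails to beat 580.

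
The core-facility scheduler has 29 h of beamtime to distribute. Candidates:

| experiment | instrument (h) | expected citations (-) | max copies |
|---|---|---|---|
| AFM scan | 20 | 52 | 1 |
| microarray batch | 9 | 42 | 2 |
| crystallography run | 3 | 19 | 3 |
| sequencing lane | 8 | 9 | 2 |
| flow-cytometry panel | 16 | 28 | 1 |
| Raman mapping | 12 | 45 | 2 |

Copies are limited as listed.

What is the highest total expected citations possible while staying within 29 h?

141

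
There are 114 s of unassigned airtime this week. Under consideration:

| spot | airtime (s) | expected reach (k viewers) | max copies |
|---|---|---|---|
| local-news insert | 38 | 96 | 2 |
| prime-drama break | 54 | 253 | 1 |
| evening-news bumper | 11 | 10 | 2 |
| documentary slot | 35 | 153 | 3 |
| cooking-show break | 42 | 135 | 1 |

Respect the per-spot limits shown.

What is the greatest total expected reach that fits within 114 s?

A density-first pass picks prime-drama break + 2×evening-news bumper + documentary slot — 426 at 111 s.
Dropping prime-drama break and 2×evening-news bumper frees 76 s; slotting in 2×documentary slot (70 s) lifts the total to 459 at 105 s.
That's the maximum — no swap from here does better than 459.

459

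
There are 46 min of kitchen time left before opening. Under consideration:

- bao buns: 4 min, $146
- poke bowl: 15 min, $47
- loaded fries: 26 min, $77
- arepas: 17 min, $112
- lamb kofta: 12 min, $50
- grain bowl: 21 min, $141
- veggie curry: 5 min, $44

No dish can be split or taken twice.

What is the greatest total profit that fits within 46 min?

399

By profit per min: bao buns 36.50, veggie curry 8.80, grain bowl 6.71, arepas 6.59 lead.
Greedy by ratio would take bao buns + lamb kofta + grain bowl + veggie curry: 42 min used, total 381.
The 17 min tied up in lamb kofta and veggie curry is better spent on arepas — total rises to 399 (42 min).
An exhaustive check of the 128 subsets confirms 399.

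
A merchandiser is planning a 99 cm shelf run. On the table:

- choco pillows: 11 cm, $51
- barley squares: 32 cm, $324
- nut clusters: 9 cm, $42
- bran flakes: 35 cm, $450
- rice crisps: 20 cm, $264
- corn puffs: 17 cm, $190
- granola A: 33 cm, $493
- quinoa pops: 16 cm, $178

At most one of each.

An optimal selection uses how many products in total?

4

Optimal total is 1258.
For example choco pillows + bran flakes + rice crisps + granola A achieves it, using 99 cm.
All optima have 4 products.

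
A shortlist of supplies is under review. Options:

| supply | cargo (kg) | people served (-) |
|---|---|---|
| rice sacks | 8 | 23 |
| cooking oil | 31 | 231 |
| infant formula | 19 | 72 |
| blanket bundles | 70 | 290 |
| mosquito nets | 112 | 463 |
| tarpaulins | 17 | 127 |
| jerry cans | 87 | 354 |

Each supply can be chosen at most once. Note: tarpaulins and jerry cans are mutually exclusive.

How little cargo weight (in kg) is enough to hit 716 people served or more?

Minimise kg subject to total people served ≥ 716.
Taking cooking oil + infant formula + blanket bundles + tarpaulins gives 720 (≥ 716) for 137 kg.
No combination under 137 kg hits 716.

137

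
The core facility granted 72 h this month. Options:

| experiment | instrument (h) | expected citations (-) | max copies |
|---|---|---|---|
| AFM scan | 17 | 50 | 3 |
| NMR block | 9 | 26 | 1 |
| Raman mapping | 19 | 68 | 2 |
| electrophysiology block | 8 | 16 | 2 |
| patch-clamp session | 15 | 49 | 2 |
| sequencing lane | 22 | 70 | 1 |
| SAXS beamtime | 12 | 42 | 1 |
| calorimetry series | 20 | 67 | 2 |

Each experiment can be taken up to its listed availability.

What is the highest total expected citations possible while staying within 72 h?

248

By expected citations per h: Raman mapping 3.58, SAXS beamtime 3.50, calorimetry series 3.35 lead.
Taking the top-ratio experiments first gives 2×Raman mapping + SAXS beamtime + calorimetry series for 245 (70 h).
The 20 h tied up in calorimetry series is better spent on sequencing lane — total rises to 248 (72 h).
That's the maximum — no swap from here does better than 248.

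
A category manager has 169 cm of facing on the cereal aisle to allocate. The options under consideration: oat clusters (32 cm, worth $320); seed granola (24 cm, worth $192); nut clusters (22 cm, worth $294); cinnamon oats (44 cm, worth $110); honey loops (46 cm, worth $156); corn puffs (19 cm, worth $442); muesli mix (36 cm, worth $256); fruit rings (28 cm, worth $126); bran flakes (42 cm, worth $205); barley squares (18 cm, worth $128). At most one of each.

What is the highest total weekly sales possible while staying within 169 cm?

Ranking by ratio (weekly sales/cm): corn puffs 23.26, nut clusters 13.36, oat clusters 10.00.
Taking the top-ratio products first gives oat clusters + seed granola + nut clusters + corn puffs + muesli mix + barley squares for 1632 (151 cm).
Replace seed granola with bran flakes: the trade gains 13 net, giving 1645 at 169 cm.
That's the maximum — no swap from here does better than 1645.

1645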